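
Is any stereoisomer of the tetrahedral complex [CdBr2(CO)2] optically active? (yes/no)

In a tetrahedral complex all four positions are equivalent and every pair of ligands is adjacent — there is no cis/trans distinction.
Only one geometric arrangement is possible.

no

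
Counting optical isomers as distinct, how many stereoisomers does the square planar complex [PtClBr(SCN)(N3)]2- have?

3

A square has two trans pairs of vertices; adjacent vertices are cis.
There are 3 geometric isomers: (Br/N3 trans, Cl/SCN trans); (Br/SCN trans, Cl/N3 trans); (Br/Cl trans, N3/SCN trans).
Each arrangement has an internal mirror plane or centre of symmetry, so none is chiral.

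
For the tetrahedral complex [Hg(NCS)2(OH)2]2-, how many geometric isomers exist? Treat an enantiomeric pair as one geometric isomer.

In a tetrahedral complex all four positions are equivalent and every pair of ligands is adjacent — there is no cis/trans distinction.
Only one geometric arrangement is possible.

1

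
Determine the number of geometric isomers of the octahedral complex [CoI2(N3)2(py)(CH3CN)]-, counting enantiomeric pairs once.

The distinct arrangements are (6 in all): I cis, N3 cis (3 arrangements, 2 chiral); I cis, N3 trans; I trans, N3 cis; I trans, N3 trans.

6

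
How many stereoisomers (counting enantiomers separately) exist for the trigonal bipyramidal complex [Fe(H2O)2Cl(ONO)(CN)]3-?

10

Systematic enumeration (placing each ligand type in turn and discarding arrangements equivalent by rotation or reflection) gives 7 geometric isomers.
Of these, 3 lack any improper symmetry element and so occur as enantiomeric pairs, giving 7 + 3 = 10 stereoisomers in total.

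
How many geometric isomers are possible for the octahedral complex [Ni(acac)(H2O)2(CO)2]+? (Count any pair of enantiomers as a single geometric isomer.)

Each acac is bidentate and must span two cis positions.
Working through the distinct placements yields 3 geometric isomers: H2O cis, CO trans; H2O cis, CO cis (chiral); H2O trans, CO cis.

3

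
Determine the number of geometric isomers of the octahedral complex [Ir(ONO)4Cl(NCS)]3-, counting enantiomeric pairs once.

2

An octahedron has six vertices in three trans pairs; every non-trans pair is cis.
Working through the distinct placements yields 2 geometric isomers: Cl and NCS mutually trans; Cl and NCS mutually cis.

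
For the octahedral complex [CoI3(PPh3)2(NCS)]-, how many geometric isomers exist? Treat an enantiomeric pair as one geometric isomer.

An octahedron has six vertices in three trans pairs; every non-trans pair is cis.
Working through the distinct placements yields 3 geometric isomers: I mer, PPh3 trans; I mer, PPh3 cis; I fac, PPh3 cis.

3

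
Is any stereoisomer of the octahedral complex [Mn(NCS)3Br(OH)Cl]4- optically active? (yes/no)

Working through the distinct placements yields 4 geometric isomers: NCS mer (3 arrangements); NCS fac (chiral).
One of these lacks any improper symmetry element and so occurs as an enantiomeric pair, giving 4 + 1 = 5 stereoisomers in total.

yes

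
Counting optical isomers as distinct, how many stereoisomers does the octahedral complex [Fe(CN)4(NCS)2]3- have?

In an octahedral complex each vertex has one trans partner and four cis neighbours.
There are 2 geometric isomers: NCS trans; NCS cis.
Each arrangement has an internal mirror plane or centre of symmetry, so none is chiral.

2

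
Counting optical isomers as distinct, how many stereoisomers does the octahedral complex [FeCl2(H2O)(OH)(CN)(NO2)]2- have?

In an octahedral complex each vertex has one trans partner and four cis neighbours.
Systematic enumeration (placing each ligand type in turn and discarding arrangements equivalent by rotation or reflection) gives 9 geometric isomers.
Of these, 6 lack any improper symmetry element and so occur as enantiomeric pairs, giving 9 + 6 = 15 stereoisomers in total.

15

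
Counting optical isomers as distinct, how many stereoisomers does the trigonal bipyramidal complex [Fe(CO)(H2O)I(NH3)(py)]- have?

20

In a trigonal bipyramid the two axial positions differ from the three equatorial ones.
Systematic enumeration (placing each ligand type in turn and discarding arrangements equivalent by rotation or reflection) gives 10 geometric isomers.
Of these, 10 lack any improper symmetry element and so occur as enantiomeric pairs, giving 10 + 10 = 20 stereoisomers in total.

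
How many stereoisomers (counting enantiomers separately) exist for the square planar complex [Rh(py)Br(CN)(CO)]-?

3

There are 3 geometric isomers: (Br/CO trans, CN/py trans); (Br/py trans, CN/CO trans); (Br/CN trans, CO/py trans).
Each arrangement has an internal mirror plane or centre of symmetry, so none is chiral.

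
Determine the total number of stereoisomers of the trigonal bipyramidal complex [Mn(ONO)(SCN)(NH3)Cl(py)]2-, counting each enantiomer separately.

20

Systematic enumeration (placing each ligand type in turn and discarding arrangements equivalent by rotation or reflection) gives 10 geometric isomers.
Of these, 10 lack any improper symmetry element and so occur as enantiomeric pairs, giving 10 + 10 = 20 stereoisomers in total.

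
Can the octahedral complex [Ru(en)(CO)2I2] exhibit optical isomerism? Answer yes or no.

yes

An octahedron has six vertices in three trans pairs; every non-trans pair is cis.
Each en is bidentate and must span two cis positions.
Systematic placement gives 3 geometric isomers: CO trans, I cis; CO cis, I cis (chiral); CO cis, I trans.
One of these lacks any improper symmetry element and so occurs as an enantiomeric pair, giving 3 + 1 = 4 stereoisomers in total.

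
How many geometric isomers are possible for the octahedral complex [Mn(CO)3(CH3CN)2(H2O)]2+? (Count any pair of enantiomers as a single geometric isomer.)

In an octahedral complex each vertex has one trans partner and four cis neighbours.
There are 3 geometric isomers: CO mer, CH3CN trans; CO fac, CH3CN cis; CO mer, CH3CN cis.

3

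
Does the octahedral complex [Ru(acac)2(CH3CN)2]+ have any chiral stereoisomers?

The six octahedral sites form three mutually perpendicular trans pairs.
Each acac is bidentate and must span two cis positions.
There are 2 geometric isomers: CH3CN trans; CH3CN cis (chiral).
One of these lacks any improper symmetry element and so occurs as an enantiomeric pair, giving 2 + 1 = 3 stereoisomers in total.

yes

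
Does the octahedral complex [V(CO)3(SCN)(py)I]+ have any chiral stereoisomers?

yes

An octahedron has six vertices in three trans pairs; every non-trans pair is cis.
Working through the distinct placements yields 4 geometric isomers: CO mer (3 arrangements); CO fac (chiral).
One of these lacks any improper symmetry element and so occurs as an enantiomeric pair, giving 4 + 1 = 5 stereoisomers in total.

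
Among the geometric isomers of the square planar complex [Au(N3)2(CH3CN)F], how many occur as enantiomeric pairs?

Systematic placement gives 2 geometric isomers: N3 cis; N3 trans.
Each arrangement has an internal mirror plane or centre of symmetry, so none is chiral.

0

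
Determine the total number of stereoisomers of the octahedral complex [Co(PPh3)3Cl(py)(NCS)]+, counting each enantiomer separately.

5

The distinct arrangements are (4 in all): PPh3 mer (3 arrangements); PPh3 fac (chiral).
One of these lacks any improper symmetry element and so occurs as an enantiomeric pair, giving 4 + 1 = 5 stereoisomers in total.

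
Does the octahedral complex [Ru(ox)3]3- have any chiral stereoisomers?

yes

Each ox is bidentate and must span two cis positions.
Only one geometric arrangement is possible; it has no improper symmetry element, so it exists as a pair of enantiomers (2 stereoisomers).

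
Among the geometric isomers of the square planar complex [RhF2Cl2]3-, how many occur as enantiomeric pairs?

0

A square has two trans pairs of vertices; adjacent vertices are cis.
Systematic placement gives 2 geometric isomers: F cis; F trans.
Each arrangement has an internal mirror plane or centre of symmetry, so none is chiral.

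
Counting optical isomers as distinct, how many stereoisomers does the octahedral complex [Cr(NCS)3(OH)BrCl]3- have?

In an octahedral complex each vertex has one trans partner and four cis neighbours.
There are 4 geometric isomers: NCS mer (3 arrangements); NCS fac (chiral).
One of these lacks any improper symmetry element and so occurs as an enantiomeric pair, giving 4 + 1 = 5 stereoisomers in total.

5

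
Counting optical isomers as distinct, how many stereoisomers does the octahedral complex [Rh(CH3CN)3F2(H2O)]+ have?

Working through the distinct placements yields 3 geometric isomers: CH3CN mer, F cis; CH3CN mer, F trans; CH3CN fac, F cis.
Each arrangement has an internal mirror plane or centre of symmetry, so none is chiral.

3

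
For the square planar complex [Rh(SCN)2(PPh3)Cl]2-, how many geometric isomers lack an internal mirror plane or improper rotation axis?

There are 2 geometric isomers: SCN cis; SCN trans.
Each arrangement has an internal mirror plane or centre of symmetry, so none is chiral.

0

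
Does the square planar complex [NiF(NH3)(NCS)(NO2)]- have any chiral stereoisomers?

A square has two trans pairs of vertices; adjacent vertices are cis.
The distinct arrangements are (3 in all): (F/NH3 trans, NCS/NO2 trans); (F/NO2 trans, NCS/NH3 trans); (F/NCS trans, NH3/NO2 trans).
Each arrangement has an internal mirror plane or centre of symmetry, so none is chiral.

no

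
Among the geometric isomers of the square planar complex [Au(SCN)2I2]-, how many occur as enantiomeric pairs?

0

In a square planar complex each vertex has one trans partner and two cis neighbours.
The distinct arrangements are (2 in all): SCN cis; SCN trans.
Each arrangement has an internal mirror plane or centre of symmetry, so none is chiral.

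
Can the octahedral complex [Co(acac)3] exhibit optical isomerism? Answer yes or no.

The six octahedral sites form three mutually perpendicular trans pairs.
Each acac is bidentate and must span two cis positions.
Only one geometric arrangement is possible; it has no improper symmetry element, so it exists as a pair of enantiomers (2 stereoisomers).

yes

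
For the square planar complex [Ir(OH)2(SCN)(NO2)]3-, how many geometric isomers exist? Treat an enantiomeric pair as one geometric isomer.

2

A square has two trans pairs of vertices; adjacent vertices are cis.
The distinct arrangements are (2 in all): OH cis; OH trans.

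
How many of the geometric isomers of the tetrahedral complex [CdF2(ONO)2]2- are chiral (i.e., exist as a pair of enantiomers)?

In a tetrahedral complex all four positions are equivalent and every pair of ligands is adjacent — there is no cis/trans distinction.
Only one geometric arrangement is possible.

0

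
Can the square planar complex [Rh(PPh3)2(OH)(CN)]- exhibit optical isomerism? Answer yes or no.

no

In a square planar complex each vertex has one trans partner and two cis neighbours.
Working through the distinct placements yields 2 geometric isomers: PPh3 cis; PPh3 trans.
Each arrangement has an internal mirror plane or centre of symmetry, so none is chiral.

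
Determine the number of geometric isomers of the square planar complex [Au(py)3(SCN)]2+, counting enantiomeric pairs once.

1

In a square planar complex each vertex has one trans partner and two cis neighbours.
Only one geometric arrangement is possible.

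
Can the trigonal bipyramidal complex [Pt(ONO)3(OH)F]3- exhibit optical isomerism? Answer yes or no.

There are 4 geometric isomers: OH axial, F axial; OH equatorial, F axial; OH axial, F equatorial; OH equatorial, F equatorial.
Each arrangement has an internal mirror plane or centre of symmetry, so none is chiral.

no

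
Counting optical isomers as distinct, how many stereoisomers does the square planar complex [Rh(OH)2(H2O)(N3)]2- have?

2

A square has two trans pairs of vertices; adjacent vertices are cis.
There are 2 geometric isomers: OH cis; OH trans.
Each arrangement has an internal mirror plane or centre of symmetry, so none is chiral.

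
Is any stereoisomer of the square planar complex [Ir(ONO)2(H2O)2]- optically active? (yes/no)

no

A square has two trans pairs of vertices; adjacent vertices are cis.
The distinct arrangements are (2 in all): ONO cis; ONO trans.
Each arrangement has an internal mirror plane or centre of symmetry, so none is chiral.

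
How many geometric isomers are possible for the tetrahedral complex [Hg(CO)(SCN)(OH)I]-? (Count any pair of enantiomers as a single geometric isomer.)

In a tetrahedral complex all four positions are equivalent and every pair of ligands is adjacent — there is no cis/trans distinction.
Only one geometric arrangement is possible; it has no improper symmetry element, so it exists as a pair of enantiomers (2 stereoisomers).

1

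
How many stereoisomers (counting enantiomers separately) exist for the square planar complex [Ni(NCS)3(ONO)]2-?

1

A square has two trans pairs of vertices; adjacent vertices are cis.
Only one geometric arrangement is possible.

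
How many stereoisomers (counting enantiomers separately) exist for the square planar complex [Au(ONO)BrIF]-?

There are 3 geometric isomers: (Br/I trans, F/ONO trans); (Br/ONO trans, F/I trans); (Br/F trans, I/ONO trans).
Each arrangement has an internal mirror plane or centre of symmetry, so none is chiral.

3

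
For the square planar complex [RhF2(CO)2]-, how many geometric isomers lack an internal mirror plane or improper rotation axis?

In a square planar complex each vertex has one trans partner and two cis neighbours.
Systematic placement gives 2 geometric isomers: F cis; F trans.
Each arrangement has an internal mirror plane or centre of symmetry, so none is chiral.

0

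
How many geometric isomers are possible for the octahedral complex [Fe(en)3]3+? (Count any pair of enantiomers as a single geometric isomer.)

The six octahedral sites form three mutually perpendicular trans pairs.
Each en is bidentate and must span two cis positions.
Only one geometric arrangement is possible; it has no improper symmetry element, so it exists as a pair of enantiomers (2 stereoisomers).

1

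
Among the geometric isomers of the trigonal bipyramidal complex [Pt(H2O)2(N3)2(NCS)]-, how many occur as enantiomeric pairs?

1

Placing the ligands in turn and identifying arrangements related by rotation or reflection leaves 5 distinct geometric isomers.
One of these lacks any improper symmetry element and so occurs as an enantiomeric pair, giving 5 + 1 = 6 stereoisomers in total.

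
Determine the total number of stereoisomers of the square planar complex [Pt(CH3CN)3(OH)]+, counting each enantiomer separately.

A square has two trans pairs of vertices; adjacent vertices are cis.
Only one geometric arrangement is possible.

1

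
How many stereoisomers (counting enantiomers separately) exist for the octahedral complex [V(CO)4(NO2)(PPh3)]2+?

In an octahedral complex each vertex has one trans partner and four cis neighbours.
Working through the distinct placements yields 2 geometric isomers: NO2 and PPh3 mutually trans; NO2 and PPh3 mutually cis.
Each arrangement has an internal mirror plane or centre of symmetry, so none is chiral.

2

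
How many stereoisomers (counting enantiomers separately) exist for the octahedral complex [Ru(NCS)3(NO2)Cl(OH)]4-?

In an octahedral complex each vertex has one trans partner and four cis neighbours.
There are 4 geometric isomers: NCS mer (3 arrangements); NCS fac (chiral).
One of these lacks any improper symmetry element and so occurs as an enantiomeric pair, giving 4 + 1 = 5 stereoisomers in total.

5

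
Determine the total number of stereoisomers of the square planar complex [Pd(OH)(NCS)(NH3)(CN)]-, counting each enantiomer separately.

3

A square has two trans pairs of vertices; adjacent vertices are cis.
Systematic placement gives 3 geometric isomers: (CN/NH3 trans, NCS/OH trans); (CN/OH trans, NCS/NH3 trans); (CN/NCS trans, NH3/OH trans).
Each arrangement has an internal mirror plane or centre of symmetry, so none is chiral.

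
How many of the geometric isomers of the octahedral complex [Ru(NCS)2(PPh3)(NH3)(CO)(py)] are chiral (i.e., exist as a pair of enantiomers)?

6

Systematic enumeration (placing each ligand type in turn and discarding arrangements equivalent by rotation or reflection) gives 9 geometric isomers.
Of these, 6 lack any improper symmetry element and so occur as enantiomeric pairs, giving 9 + 6 = 15 stereoisomers in total.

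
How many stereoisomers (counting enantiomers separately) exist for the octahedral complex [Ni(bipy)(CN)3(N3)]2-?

The six octahedral sites form three mutually perpendicular trans pairs.
Each bipy is bidentate and must span two cis positions.
There are 2 geometric isomers: CN mer; CN fac.
Each arrangement has an internal mirror plane or centre of symmetry, so none is chiral.

2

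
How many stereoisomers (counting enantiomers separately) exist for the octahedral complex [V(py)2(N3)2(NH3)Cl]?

There are 6 geometric isomers: py trans, N3 cis; py cis, N3 cis (3 arrangements, 2 chiral); py trans, N3 trans; py cis, N3 trans.
Of these, 2 lack any improper symmetry element and so occur as enantiomeric pairs, giving 6 + 2 = 8 stereoisomers in total.

8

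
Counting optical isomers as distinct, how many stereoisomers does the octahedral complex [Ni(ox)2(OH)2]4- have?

In an octahedral complex each vertex has one trans partner and four cis neighbours.
Each ox is bidentate and must span two cis positions.
Systematic placement gives 2 geometric isomers: OH trans; OH cis (chiral).
One of these lacks any improper symmetry element and so occurs as an enantiomeric pair, giving 2 + 1 = 3 stereoisomers in total.

3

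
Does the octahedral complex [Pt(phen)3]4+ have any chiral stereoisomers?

yes

Each phen is bidentate and must span two cis positions.
Only one geometric arrangement is possible; it has no improper symmetry element, so it exists as a pair of enantiomers (2 stereoisomers).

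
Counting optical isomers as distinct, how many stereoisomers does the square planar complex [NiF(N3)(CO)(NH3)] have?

3

A square has two trans pairs of vertices; adjacent vertices are cis.
Working through the distinct placements yields 3 geometric isomers: (CO/N3 trans, F/NH3 trans); (CO/NH3 trans, F/N3 trans); (CO/F trans, N3/NH3 trans).
Each arrangement has an internal mirror plane or centre of symmetry, so none is chiral.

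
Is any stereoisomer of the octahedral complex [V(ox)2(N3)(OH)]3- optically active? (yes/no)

The six octahedral sites form three mutually perpendicular trans pairs.
Each ox is bidentate and must span two cis positions.
Systematic placement gives 2 geometric isomers: N3 and OH mutually trans; N3 and OH mutually cis (chiral).
One of these lacks any improper symmetry element and so occurs as an enantiomeric pair, giving 2 + 1 = 3 stereoisomers in total.

yes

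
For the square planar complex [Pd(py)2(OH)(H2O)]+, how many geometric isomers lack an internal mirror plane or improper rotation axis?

0

In a square planar complex each vertex has one trans partner and two cis neighbours.
Systematic placement gives 2 geometric isomers: py cis; py trans.
Each arrangement has an internal mirror plane or centre of symmetry, so none is chiral.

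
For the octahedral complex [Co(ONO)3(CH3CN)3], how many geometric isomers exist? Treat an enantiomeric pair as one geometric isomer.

Working through the distinct placements yields 2 geometric isomers: ONO mer; ONO fac.

2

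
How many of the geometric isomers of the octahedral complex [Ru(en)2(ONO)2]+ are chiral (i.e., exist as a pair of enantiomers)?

1

Each en is bidentate and must span two cis positions.
There are 2 geometric isomers: ONO trans; ONO cis (chiral).
One of these lacks any improper symmetry element and so occurs as an enantiomeric pair, giving 2 + 1 = 3 stereoisomers in total.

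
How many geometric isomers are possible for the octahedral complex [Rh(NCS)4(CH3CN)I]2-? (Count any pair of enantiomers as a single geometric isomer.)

2

In an octahedral complex each vertex has one trans partner and four cis neighbours.
Working through the distinct placements yields 2 geometric isomers: CH3CN and I mutually trans; CH3CN and I mutually cis.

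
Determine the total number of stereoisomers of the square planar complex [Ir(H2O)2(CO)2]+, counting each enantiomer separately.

A square has two trans pairs of vertices; adjacent vertices are cis.
Systematic placement gives 2 geometric isomers: H2O cis; H2O trans.
Each arrangement has an internal mirror plane or centre of symmetry, so none is chiral.

2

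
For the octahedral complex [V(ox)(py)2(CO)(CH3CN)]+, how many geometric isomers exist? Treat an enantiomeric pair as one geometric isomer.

An octahedron has six vertices in three trans pairs; every non-trans pair is cis.
Each ox is bidentate and must span two cis positions.
Working through the distinct placements yields 4 geometric isomers: py cis (3 arrangements, 2 chiral); py trans.

4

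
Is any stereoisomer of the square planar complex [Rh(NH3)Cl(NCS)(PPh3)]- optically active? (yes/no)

A square has two trans pairs of vertices; adjacent vertices are cis.
The distinct arrangements are (3 in all): (Cl/NH3 trans, NCS/PPh3 trans); (Cl/PPh3 trans, NCS/NH3 trans); (Cl/NCS trans, NH3/PPh3 trans).
Each arrangement has an internal mirror plane or centre of symmetry, so none is chiral.

no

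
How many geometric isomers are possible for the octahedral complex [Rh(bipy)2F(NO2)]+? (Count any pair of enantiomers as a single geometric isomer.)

An octahedron has six vertices in three trans pairs; every non-trans pair is cis.
Each bipy is bidentate and must span two cis positions.
Systematic placement gives 2 geometric isomers: F and NO2 mutually trans; F and NO2 mutually cis (chiral).

2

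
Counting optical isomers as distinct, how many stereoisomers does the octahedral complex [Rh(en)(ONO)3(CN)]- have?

2

Each en is bidentate and must span two cis positions.
Working through the distinct placements yields 2 geometric isomers: ONO fac; ONO mer.
Each arrangement has an internal mirror plane or centre of symmetry, so none is chiral.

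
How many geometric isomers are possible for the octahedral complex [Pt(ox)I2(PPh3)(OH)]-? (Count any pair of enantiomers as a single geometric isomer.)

An octahedron has six vertices in three trans pairs; every non-trans pair is cis.
Each ox is bidentate and must span two cis positions.
Systematic placement gives 4 geometric isomers: I trans; I cis (3 arrangements, 2 chiral).

4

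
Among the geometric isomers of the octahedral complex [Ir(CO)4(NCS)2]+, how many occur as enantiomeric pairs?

0

In an octahedral complex each vertex has one trans partner and four cis neighbours.
The distinct arrangements are (2 in all): NCS trans; NCS cis.
Each arrangement has an internal mirror plane or centre of symmetry, so none is chiral.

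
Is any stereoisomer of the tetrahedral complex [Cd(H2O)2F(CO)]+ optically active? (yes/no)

no

All four vertices of a tetrahedron are equivalent and mutually adjacent, so cis/trans isomerism cannot arise.
Only one geometric arrangement is possible.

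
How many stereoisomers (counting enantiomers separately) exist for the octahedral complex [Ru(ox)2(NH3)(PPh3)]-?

An octahedron has six vertices in three trans pairs; every non-trans pair is cis.
Each ox is bidentate and must span two cis positions.
The distinct arrangements are (2 in all): NH3 and PPh3 mutually trans; NH3 and PPh3 mutually cis (chiral).
One of these lacks any improper symmetry element and so occurs as an enantiomeric pair, giving 2 + 1 = 3 stereoisomers in total.

3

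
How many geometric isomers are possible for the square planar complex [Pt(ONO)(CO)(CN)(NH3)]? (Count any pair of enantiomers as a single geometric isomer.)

Working through the distinct placements yields 3 geometric isomers: (CN/NH3 trans, CO/ONO trans); (CN/ONO trans, CO/NH3 trans); (CN/CO trans, NH3/ONO trans).

3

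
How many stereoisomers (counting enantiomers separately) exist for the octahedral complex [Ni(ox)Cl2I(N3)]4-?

6

An octahedron has six vertices in three trans pairs; every non-trans pair is cis.
Each ox is bidentate and must span two cis positions.
There are 4 geometric isomers: Cl trans; Cl cis (3 arrangements, 2 chiral).
Of these, 2 lack any improper symmetry element and so occur as enantiomeric pairs, giving 4 + 2 = 6 stereoisomers in total.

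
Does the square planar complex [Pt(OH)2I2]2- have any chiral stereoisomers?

In a square planar complex each vertex has one trans partner and two cis neighbours.
The distinct arrangements are (2 in all): OH cis; OH trans.
Each arrangement has an internal mirror plane or centre of symmetry, so none is chiral.

no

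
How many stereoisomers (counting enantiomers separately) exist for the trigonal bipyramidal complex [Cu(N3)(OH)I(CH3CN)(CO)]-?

20

In a trigonal bipyramid the two axial positions differ from the three equatorial ones.
Placing the ligands in turn and identifying arrangements related by rotation or reflection leaves 10 distinct geometric isomers.
Of these, 10 lack any improper symmetry element and so occur as enantiomeric pairs, giving 10 + 10 = 20 stereoisomers in total.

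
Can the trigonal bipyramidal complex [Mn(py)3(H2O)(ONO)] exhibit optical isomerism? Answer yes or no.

no

A trigonal bipyramid has two axial and three equatorial sites, which are chemically inequivalent.
The distinct arrangements are (4 in all): H2O axial, ONO axial; H2O axial, ONO equatorial; H2O equatorial, ONO axial; H2O equatorial, ONO equatorial.
Each arrangement has an internal mirror plane or centre of symmetry, so none is chiral.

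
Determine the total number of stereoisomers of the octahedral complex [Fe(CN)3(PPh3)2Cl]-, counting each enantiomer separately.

3

In an octahedral complex each vertex has one trans partner and four cis neighbours.
There are 3 geometric isomers: CN mer, PPh3 trans; CN mer, PPh3 cis; CN fac, PPh3 cis.
Each arrangement has an internal mirror plane or centre of symmetry, so none is chiral.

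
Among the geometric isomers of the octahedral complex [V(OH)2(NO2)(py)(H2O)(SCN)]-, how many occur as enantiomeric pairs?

6

An octahedron has six vertices in three trans pairs; every non-trans pair is cis.
Systematic enumeration (placing each ligand type in turn and discarding arrangements equivalent by rotation or reflection) gives 9 geometric isomers.
Of these, 6 lack any improper symmetry element and so occur as enantiomeric pairs, giving 9 + 6 = 15 stereoisomers in total.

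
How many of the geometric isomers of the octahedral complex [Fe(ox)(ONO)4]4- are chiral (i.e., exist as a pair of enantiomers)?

0

Each ox is bidentate and must span two cis positions.
Only one geometric arrangement is possible.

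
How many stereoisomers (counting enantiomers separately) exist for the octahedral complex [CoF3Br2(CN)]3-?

3

In an octahedral complex each vertex has one trans partner and four cis neighbours.
The distinct arrangements are (3 in all): F mer, Br trans; F mer, Br cis; F fac, Br cis.
Each arrangement has an internal mirror plane or centre of symmetry, so none is chiral.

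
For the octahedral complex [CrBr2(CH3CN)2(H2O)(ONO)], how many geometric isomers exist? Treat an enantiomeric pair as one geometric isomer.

6

The distinct arrangements are (6 in all): Br trans, CH3CN trans; Br trans, CH3CN cis; Br cis, CH3CN cis (3 arrangements, 2 chiral); Br cis, CH3CN trans.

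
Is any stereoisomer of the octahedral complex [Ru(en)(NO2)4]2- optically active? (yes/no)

In an octahedral complex each vertex has one trans partner and four cis neighbours.
Each en is bidentate and must span two cis positions.
Only one geometric arrangement is possible.

no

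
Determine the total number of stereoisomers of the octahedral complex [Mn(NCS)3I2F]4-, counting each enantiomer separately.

3

An octahedron has six vertices in three trans pairs; every non-trans pair is cis.
Working through the distinct placements yields 3 geometric isomers: NCS mer, I cis; NCS mer, I trans; NCS fac, I cis.
Each arrangement has an internal mirror plane or centre of symmetry, so none is chiral.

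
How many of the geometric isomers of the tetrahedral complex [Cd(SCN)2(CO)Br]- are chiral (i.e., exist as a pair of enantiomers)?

0

Only one geometric arrangement is possible.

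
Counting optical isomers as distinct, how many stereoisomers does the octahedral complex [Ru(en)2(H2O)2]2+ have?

3

An octahedron has six vertices in three trans pairs; every non-trans pair is cis.
Each en is bidentate and must span two cis positions.
Working through the distinct placements yields 2 geometric isomers: H2O trans; H2O cis (chiral).
One of these lacks any improper symmetry element and so occurs as an enantiomeric pair, giving 2 + 1 = 3 stereoisomers in total.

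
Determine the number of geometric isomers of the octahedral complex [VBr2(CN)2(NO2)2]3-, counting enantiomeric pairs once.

The six octahedral sites form three mutually perpendicular trans pairs.
The distinct arrangements are (5 in all): Br trans, CN trans, NO2 trans; Br trans, CN cis, NO2 cis; Br cis, CN cis, NO2 trans; Br cis, CN cis, NO2 cis (chiral); Br cis, CN trans, NO2 cis.

5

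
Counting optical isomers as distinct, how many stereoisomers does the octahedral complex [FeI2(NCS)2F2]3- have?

6

In an octahedral complex each vertex has one trans partner and four cis neighbours.
There are 5 geometric isomers: I trans, NCS trans, F trans; I cis, NCS cis, F trans; I cis, NCS trans, F cis; I cis, NCS cis, F cis (chiral); I trans, NCS cis, F cis.
One of these lacks any improper symmetry element and so occurs as an enantiomeric pair, giving 5 + 1 = 6 stereoisomers in total.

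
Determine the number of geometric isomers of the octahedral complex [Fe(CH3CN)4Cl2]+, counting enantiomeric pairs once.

2

There are 2 geometric isomers: Cl trans; Cl cis.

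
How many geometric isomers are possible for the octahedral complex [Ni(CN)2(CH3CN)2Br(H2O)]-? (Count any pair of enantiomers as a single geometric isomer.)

6

Working through the distinct placements yields 6 geometric isomers: CN cis, CH3CN cis (3 arrangements, 2 chiral); CN trans, CH3CN cis; CN cis, CH3CN trans; CN trans, CH3CN trans.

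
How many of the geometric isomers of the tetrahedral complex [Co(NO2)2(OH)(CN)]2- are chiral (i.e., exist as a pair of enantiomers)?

0

All four vertices of a tetrahedron are equivalent and mutually adjacent, so cis/trans isomerism cannot arise.
Only one geometric arrangement is possible.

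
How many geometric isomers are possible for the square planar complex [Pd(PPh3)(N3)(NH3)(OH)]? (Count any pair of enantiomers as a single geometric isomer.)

In a square planar complex each vertex has one trans partner and two cis neighbours.
The distinct arrangements are (3 in all): (N3/OH trans, NH3/PPh3 trans); (N3/PPh3 trans, NH3/OH trans); (N3/NH3 trans, OH/PPh3 trans).

3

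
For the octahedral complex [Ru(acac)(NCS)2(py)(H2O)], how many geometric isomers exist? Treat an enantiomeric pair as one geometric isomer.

4

Each acac is bidentate and must span two cis positions.
The distinct arrangements are (4 in all): NCS cis (3 arrangements, 2 chiral); NCS trans.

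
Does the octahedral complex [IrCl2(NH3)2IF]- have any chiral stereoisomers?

Working through the distinct placements yields 6 geometric isomers: Cl trans, NH3 trans; Cl trans, NH3 cis; Cl cis, NH3 trans; Cl cis, NH3 cis (3 arrangements, 2 chiral).
Of these, 2 lack any improper symmetry element and so occur as enantiomeric pairs, giving 6 + 2 = 8 stereoisomers in total.

yes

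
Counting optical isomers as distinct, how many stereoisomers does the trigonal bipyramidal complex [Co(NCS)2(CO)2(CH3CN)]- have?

A trigonal bipyramid has two axial and three equatorial sites, which are chemically inequivalent.
Exhaustive case analysis gives 5 geometric isomers.
One of these lacks any improper symmetry element and so occurs as an enantiomeric pair, giving 5 + 1 = 6 stereoisomers in total.

6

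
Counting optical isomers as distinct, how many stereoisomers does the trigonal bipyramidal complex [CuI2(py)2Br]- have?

6

Placing the ligands in turn and identifying arrangements related by rotation or reflection leaves 5 distinct geometric isomers.
One of these lacks any improper symmetry element and so occurs as an enantiomeric pair, giving 5 + 1 = 6 stereoisomers in total.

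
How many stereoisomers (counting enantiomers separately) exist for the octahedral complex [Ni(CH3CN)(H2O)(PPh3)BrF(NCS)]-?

In an octahedral complex each vertex has one trans partner and four cis neighbours.
Exhaustive case analysis gives 15 geometric isomers.
Of these, 15 lack any improper symmetry element and so occur as enantiomeric pairs, giving 15 + 15 = 30 stereoisomers in total.

30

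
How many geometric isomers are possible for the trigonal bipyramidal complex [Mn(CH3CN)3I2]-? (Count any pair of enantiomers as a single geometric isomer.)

3

In a trigonal bipyramid the two axial positions differ from the three equatorial ones.
Systematic placement gives 3 geometric isomers: I both equatorial; I one axial, one equatorial; I both axial.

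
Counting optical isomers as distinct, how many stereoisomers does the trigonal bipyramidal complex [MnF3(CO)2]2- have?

3

A trigonal bipyramid has two axial and three equatorial sites, which are chemically inequivalent.
Working through the distinct placements yields 3 geometric isomers: CO both axial; CO one axial, one equatorial; CO both equatorial.
Each arrangement has an internal mirror plane or centre of symmetry, so none is chiral.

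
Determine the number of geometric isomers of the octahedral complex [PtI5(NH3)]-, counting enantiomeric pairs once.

1

Only one geometric arrangement is possible.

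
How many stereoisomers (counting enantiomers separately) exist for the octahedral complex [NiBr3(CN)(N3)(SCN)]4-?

5

An octahedron has six vertices in three trans pairs; every non-trans pair is cis.
There are 4 geometric isomers: Br mer (3 arrangements); Br fac (chiral).
One of these lacks any improper symmetry element and so occurs as an enantiomeric pair, giving 4 + 1 = 5 stereoisomers in total.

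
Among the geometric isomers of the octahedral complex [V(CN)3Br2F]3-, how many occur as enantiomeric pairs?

0

An octahedron has six vertices in three trans pairs; every non-trans pair is cis.
The distinct arrangements are (3 in all): CN mer, Br trans; CN fac, Br cis; CN mer, Br cis.
Each arrangement has an internal mirror plane or centre of symmetry, so none is chiral.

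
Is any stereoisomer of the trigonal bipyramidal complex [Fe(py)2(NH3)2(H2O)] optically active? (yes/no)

yes

Exhaustive case analysis gives 5 geometric isomers.
One of these lacks any improper symmetry element and so occurs as an enantiomeric pair, giving 5 + 1 = 6 stereoisomers in total.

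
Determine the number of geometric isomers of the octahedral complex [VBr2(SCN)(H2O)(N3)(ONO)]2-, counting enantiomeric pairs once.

The six octahedral sites form three mutually perpendicular trans pairs.
Placing the ligands in turn and identifying arrangements related by rotation or reflection leaves 9 distinct geometric isomers.

9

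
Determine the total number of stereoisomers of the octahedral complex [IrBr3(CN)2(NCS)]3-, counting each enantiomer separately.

3

An octahedron has six vertices in three trans pairs; every non-trans pair is cis.
Working through the distinct placements yields 3 geometric isomers: Br mer, CN cis; Br mer, CN trans; Br fac, CN cis.
Each arrangement has an internal mirror plane or centre of symmetry, so none is chiral.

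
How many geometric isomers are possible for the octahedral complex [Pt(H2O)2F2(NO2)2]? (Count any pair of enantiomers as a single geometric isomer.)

In an octahedral complex each vertex has one trans partner and four cis neighbours.
Systematic placement gives 5 geometric isomers: H2O trans, F trans, NO2 trans; H2O cis, F trans, NO2 cis; H2O cis, F cis, NO2 trans; H2O cis, F cis, NO2 cis (chiral); H2O trans, F cis, NO2 cis.

5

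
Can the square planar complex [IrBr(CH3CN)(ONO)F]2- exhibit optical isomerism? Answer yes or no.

In a square planar complex each vertex has one trans partner and two cis neighbours.
Working through the distinct placements yields 3 geometric isomers: (Br/F trans, CH3CN/ONO trans); (Br/ONO trans, CH3CN/F trans); (Br/CH3CN trans, F/ONO trans).
Each arrangement has an internal mirror plane or centre of symmetry, so none is chiral.

no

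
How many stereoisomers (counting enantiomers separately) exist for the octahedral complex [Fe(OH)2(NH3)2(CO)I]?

8

An octahedron has six vertices in three trans pairs; every non-trans pair is cis.
Working through the distinct placements yields 6 geometric isomers: OH trans, NH3 trans; OH cis, NH3 cis (3 arrangements, 2 chiral); OH trans, NH3 cis; OH cis, NH3 trans.
Of these, 2 lack any improper symmetry element and so occur as enantiomeric pairs, giving 6 + 2 = 8 stereoisomers in total.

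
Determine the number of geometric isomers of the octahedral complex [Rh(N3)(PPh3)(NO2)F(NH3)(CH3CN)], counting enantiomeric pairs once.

In an octahedral complex each vertex has one trans partner and four cis neighbours.
Exhaustive case analysis gives 15 geometric isomers.

15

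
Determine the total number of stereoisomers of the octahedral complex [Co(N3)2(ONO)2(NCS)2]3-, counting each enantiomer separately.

6

An octahedron has six vertices in three trans pairs; every non-trans pair is cis.
Working through the distinct placements yields 5 geometric isomers: N3 trans, ONO trans, NCS trans; N3 trans, ONO cis, NCS cis; N3 cis, ONO trans, NCS cis; N3 cis, ONO cis, NCS cis (chiral); N3 cis, ONO cis, NCS trans.
One of these lacks any improper symmetry element and so occurs as an enantiomeric pair, giving 5 + 1 = 6 stereoisomers in total.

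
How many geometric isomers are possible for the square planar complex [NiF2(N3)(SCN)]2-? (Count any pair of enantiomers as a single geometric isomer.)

2

In a square planar complex each vertex has one trans partner and two cis neighbours.
Working through the distinct placements yields 2 geometric isomers: F cis; F trans.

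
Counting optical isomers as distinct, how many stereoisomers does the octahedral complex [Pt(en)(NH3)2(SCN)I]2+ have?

In an octahedral complex each vertex has one trans partner and four cis neighbours.
Each en is bidentate and must span two cis positions.
There are 4 geometric isomers: NH3 cis (3 arrangements, 2 chiral); NH3 trans.
Of these, 2 lack any improper symmetry element and so occur as enantiomeric pairs, giving 4 + 2 = 6 stereoisomers in total.

6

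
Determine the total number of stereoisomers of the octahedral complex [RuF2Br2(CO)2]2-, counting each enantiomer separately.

Working through the distinct placements yields 5 geometric isomers: F trans, Br trans, CO trans; F cis, Br trans, CO cis; F trans, Br cis, CO cis; F cis, Br cis, CO cis (chiral); F cis, Br cis, CO trans.
One of these lacks any improper symmetry element and so occurs as an enantiomeric pair, giving 5 + 1 = 6 stereoisomers in total.

6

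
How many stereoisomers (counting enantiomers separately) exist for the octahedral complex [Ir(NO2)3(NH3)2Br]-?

An octahedron has six vertices in three trans pairs; every non-trans pair is cis.
The distinct arrangements are (3 in all): NO2 mer, NH3 cis; NO2 mer, NH3 trans; NO2 fac, NH3 cis.
Each arrangement has an internal mirror plane or centre of symmetry, so none is chiral.

3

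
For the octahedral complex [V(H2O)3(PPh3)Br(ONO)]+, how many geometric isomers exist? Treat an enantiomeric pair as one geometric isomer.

4

The six octahedral sites form three mutually perpendicular trans pairs.
Systematic placement gives 4 geometric isomers: H2O mer (3 arrangements); H2O fac (chiral).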